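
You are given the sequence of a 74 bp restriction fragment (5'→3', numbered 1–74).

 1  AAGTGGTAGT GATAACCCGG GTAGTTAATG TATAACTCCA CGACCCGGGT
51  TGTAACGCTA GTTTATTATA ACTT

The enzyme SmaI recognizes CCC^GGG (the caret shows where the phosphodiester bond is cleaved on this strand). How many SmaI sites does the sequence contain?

CCCGGG occurs starting at positions 16, 44.
SmaI cuts at 2 sites.

2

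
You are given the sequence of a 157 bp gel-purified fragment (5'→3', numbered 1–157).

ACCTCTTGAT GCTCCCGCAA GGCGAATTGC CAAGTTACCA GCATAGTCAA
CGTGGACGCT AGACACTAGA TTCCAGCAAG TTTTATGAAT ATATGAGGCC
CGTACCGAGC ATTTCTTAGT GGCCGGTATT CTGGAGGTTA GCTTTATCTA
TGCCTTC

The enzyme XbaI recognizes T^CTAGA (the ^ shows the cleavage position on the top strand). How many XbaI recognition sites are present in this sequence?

0

No occurrence of TCTAGA is present in the sequence.
XbaI does not cut: 0 sites.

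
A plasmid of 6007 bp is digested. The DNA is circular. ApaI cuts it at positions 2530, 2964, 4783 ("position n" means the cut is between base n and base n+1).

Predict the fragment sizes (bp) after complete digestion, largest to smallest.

Circular molecule, 3 cuts → 3 fragments:
  2964 − 2530 = 434 bp
  4783 − 2964 = 1819 bp
  wrap: 6007 − 4783 + 2530 = 3754 bp
Sorted largest to smallest: 3754, 1819, 434 bp.

3754, 1819, 434 bp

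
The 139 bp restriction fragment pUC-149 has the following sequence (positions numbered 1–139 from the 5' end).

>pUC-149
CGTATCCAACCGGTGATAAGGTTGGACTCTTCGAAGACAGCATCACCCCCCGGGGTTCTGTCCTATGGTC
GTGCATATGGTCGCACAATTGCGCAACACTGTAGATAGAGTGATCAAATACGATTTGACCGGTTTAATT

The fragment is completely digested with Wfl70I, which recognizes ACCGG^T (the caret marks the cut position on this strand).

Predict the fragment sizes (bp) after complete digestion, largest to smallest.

119, 13, 7 bp

Wfl70I sites (ACCGGT) start at positions 9, 128.
Wfl70I cuts after base 5 of each site (before the last base), so after positions 13, 132.
Linear molecule, 2 cuts → 3 fragments:
  1–13 → 13 bp
  14–132 → 119 bp
  133–139 → 7 bp
Sorted largest to smallest: 119, 13, 7 bp.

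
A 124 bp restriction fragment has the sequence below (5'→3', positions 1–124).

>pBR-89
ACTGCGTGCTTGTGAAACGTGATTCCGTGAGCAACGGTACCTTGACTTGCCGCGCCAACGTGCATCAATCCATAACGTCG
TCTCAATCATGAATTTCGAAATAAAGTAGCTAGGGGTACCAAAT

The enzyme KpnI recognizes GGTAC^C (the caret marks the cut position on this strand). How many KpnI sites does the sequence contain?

GGTACC occurs starting at positions 36, 115.
KpnI cuts at 2 sites.

2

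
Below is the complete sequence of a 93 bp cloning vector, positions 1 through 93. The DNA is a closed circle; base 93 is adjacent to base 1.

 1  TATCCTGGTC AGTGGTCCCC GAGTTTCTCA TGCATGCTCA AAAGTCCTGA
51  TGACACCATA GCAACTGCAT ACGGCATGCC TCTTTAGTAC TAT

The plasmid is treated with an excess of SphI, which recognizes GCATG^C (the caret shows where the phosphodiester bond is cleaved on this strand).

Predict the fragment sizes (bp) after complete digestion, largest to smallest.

51, 42 bp

SphI sites (GCATGC) start at positions 32, 74.
SphI cuts after base 5 of each site (before the last base), so after positions 36, 78.
Circular molecule, 2 cuts → 2 fragments:
  37–78 → 42 bp
  79–93 then 1–36 → 15 + 36 = 51 bp
Sorted largest to smallest: 51, 42 bp.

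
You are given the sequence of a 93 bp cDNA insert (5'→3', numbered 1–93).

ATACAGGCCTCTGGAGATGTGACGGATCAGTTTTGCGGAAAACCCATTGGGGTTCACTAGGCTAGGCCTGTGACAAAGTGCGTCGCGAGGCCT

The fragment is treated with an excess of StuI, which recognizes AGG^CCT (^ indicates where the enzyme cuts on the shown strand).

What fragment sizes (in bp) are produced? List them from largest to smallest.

59, 24, 7, 3 bp

StuI sites (AGGCCT) start at positions 5, 64, 88.
StuI cuts after base 3 of each site, so after positions 7, 66, 90.
Linear molecule, 3 cuts → 4 fragments:
  1–7 → 7 bp
  8–66 → 59 bp
  67–90 → 24 bp
  91–93 → 3 bp
Sorted largest to smallest: 59, 24, 7, 3 bp.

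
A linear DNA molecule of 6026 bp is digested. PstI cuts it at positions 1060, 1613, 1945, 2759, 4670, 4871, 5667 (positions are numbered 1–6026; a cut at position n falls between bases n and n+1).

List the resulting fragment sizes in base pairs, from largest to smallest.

Linear molecule, 7 cuts → 8 fragments:
  1060 − 0 = 1060 bp
  1613 − 1060 = 553 bp
  1945 − 1613 = 332 bp
  2759 − 1945 = 814 bp
  4670 − 2759 = 1911 bp
  4871 − 4670 = 201 bp
  5667 − 4871 = 796 bp
  6026 − 5667 = 359 bp
Sorted largest to smallest: 1911, 1060, 814, 796, 553, 359, 332, 201 bp.

1911, 1060, 814, 796, 553, 359, 332, 201 bp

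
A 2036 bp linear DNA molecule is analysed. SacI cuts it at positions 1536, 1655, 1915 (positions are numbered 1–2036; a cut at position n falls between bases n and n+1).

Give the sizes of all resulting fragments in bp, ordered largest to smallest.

Linear molecule, 3 cuts → 4 fragments:
  1536 − 0 = 1536 bp
  1655 − 1536 = 119 bp
  1915 − 1655 = 260 bp
  2036 − 1915 = 121 bp
Sorted largest to smallest: 1536, 260, 121, 119 bp.

1536, 260, 121, 119 bp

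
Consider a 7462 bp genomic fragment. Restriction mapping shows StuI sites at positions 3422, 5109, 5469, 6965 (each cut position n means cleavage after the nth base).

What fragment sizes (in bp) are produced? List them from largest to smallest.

Linear molecule, 4 cuts → 5 fragments:
  3422 − 0 = 3422 bp
  5109 − 3422 = 1687 bp
  5469 − 5109 = 360 bp
  6965 − 5469 = 1496 bp
  7462 − 6965 = 497 bp
Sorted largest to smallest: 3422, 1687, 1496, 497, 360 bp.

3422, 1687, 1496, 497, 360 bp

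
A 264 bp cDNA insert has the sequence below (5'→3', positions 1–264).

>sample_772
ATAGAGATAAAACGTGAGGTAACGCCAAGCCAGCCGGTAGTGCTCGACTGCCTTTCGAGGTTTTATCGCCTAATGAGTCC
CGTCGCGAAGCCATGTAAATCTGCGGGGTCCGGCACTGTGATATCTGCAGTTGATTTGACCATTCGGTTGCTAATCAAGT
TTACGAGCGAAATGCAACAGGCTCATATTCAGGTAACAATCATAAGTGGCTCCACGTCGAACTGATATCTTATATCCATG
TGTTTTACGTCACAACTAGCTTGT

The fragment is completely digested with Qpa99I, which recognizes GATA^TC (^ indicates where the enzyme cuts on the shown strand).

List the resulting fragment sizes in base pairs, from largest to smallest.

123, 104, 37 bp

Qpa99I sites (GATATC) start at positions 120, 224.
Qpa99I cuts after base 4 of each site, so after positions 123, 227.
Linear molecule, 2 cuts → 3 fragments:
  1–123 → 123 bp
  124–227 → 104 bp
  228–264 → 37 bp
Sorted largest to smallest: 123, 104, 37 bp.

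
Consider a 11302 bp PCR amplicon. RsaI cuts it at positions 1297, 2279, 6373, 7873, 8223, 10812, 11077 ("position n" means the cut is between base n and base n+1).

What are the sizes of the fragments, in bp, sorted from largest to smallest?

4094, 2589, 1500, 1297, 982, 350, 265, 225 bp

Linear molecule, 7 cuts → 8 fragments:
  1297 − 0 = 1297 bp
  2279 − 1297 = 982 bp
  6373 − 2279 = 4094 bp
  7873 − 6373 = 1500 bp
  8223 − 7873 = 350 bp
  10812 − 8223 = 2589 bp
  11077 − 10812 = 265 bp
  11302 − 11077 = 225 bp
Sorted largest to smallest: 4094, 2589, 1500, 1297, 982, 350, 265, 225 bp.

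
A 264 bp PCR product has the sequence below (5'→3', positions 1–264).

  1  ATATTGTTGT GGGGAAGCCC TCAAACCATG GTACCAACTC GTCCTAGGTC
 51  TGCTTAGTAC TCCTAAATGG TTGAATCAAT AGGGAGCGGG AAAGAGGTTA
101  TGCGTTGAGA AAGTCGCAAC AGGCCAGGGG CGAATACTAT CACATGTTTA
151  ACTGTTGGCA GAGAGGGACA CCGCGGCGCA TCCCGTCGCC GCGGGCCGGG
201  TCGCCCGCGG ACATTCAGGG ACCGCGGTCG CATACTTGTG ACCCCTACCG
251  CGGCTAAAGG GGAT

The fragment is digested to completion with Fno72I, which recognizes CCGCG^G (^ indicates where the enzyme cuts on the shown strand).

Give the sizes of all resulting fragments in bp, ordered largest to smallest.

Fno72I sites (CCGCGG) start at positions 171, 189, 205, 222, 248.
Fno72I cuts after base 5 of each site (before the last base), so after positions 175, 193, 209, 226, 252.
Linear molecule, 5 cuts → 6 fragments:
  1–175 → 175 bp
  176–193 → 18 bp
  194–209 → 16 bp
  210–226 → 17 bp
  227–252 → 26 bp
  253–264 → 12 bp
Sorted largest to smallest: 175, 26, 18, 17, 16, 12 bp.

175, 26, 18, 17, 16, 12 bp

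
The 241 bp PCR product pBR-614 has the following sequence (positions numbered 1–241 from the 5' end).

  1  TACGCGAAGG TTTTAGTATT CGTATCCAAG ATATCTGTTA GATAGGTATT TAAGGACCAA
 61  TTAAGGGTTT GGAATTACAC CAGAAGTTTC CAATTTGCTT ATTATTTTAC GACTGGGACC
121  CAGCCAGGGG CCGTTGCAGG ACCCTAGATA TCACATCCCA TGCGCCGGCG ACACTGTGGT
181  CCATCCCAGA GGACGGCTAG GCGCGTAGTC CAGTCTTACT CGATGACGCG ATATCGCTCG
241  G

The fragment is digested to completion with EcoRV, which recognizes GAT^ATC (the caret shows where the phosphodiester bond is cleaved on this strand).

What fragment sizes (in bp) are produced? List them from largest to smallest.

EcoRV sites (GATATC) start at positions 30, 147, 230.
EcoRV cuts after base 3 of each site, so after positions 32, 149, 232.
Linear molecule, 3 cuts → 4 fragments:
  1–32 → 32 bp
  33–149 → 117 bp
  150–232 → 83 bp
  233–241 → 9 bp
Sorted largest to smallest: 117, 83, 32, 9 bp.

117, 83, 32, 9 bp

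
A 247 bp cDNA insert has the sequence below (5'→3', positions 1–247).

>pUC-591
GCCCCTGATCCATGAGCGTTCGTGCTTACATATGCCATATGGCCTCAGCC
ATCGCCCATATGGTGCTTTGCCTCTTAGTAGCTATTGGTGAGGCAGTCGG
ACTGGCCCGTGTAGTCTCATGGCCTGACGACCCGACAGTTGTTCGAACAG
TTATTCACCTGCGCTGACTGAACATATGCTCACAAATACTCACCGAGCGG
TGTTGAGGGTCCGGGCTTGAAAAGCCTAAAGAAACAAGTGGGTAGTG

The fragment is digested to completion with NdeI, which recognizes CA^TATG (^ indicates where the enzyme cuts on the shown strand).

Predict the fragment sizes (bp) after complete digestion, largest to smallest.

116, 73, 30, 21, 7 bp

NdeI sites (CATATG) start at positions 29, 36, 57, 173.
NdeI cuts after base 2 of each site, so after positions 30, 37, 58, 174.
Linear molecule, 4 cuts → 5 fragments:
  1–30 → 30 bp
  31–37 → 7 bp
  38–58 → 21 bp
  59–174 → 116 bp
  175–247 → 73 bp
Sorted largest to smallest: 116, 73, 30, 21, 7 bp.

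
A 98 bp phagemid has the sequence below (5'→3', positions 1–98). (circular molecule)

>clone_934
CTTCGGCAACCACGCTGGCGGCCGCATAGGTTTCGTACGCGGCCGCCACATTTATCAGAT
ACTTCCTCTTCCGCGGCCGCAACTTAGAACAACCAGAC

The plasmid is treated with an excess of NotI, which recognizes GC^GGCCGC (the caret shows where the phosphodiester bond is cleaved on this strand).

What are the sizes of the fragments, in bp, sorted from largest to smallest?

43, 34, 21 bp

NotI sites (GCGGCCGC) start at positions 18, 39, 73.
NotI cuts after base 2 of each site, so after positions 19, 40, 74.
Circular molecule, 3 cuts → 3 fragments:
  20–40 → 21 bp
  41–74 → 34 bp
  75–98 then 1–19 → 24 + 19 = 43 bp
Sorted largest to smallest: 43, 34, 21 bp.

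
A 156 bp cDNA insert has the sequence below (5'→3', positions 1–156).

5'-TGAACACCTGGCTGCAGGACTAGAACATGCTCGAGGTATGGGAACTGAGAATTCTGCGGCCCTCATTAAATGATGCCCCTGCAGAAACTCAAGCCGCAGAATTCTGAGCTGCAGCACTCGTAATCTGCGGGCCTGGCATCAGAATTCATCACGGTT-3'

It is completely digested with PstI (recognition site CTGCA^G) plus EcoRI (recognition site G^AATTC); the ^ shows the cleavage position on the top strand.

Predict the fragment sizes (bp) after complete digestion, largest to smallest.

34, 33, 29, 16, 16, 14, 14 bp

PstI sites (CTGCAG) start at positions 12, 79, 109.
PstI cuts after base 5 of each site (before the last base), so after positions 16, 83, 113.
EcoRI sites (GAATTC) start at positions 49, 99, 142.
EcoRI cuts after the first base of each site, so after positions 49, 99, 142.
Combined cut positions: 16, 49, 83, 99, 113, 142.
Linear molecule, 6 cuts → 7 fragments:
  1–16 → 16 bp
  17–49 → 33 bp
  50–83 → 34 bp
  84–99 → 16 bp
  100–113 → 14 bp
  114–142 → 29 bp
  143–156 → 14 bp
Sorted largest to smallest: 34, 33, 29, 16, 16, 14, 14 bp.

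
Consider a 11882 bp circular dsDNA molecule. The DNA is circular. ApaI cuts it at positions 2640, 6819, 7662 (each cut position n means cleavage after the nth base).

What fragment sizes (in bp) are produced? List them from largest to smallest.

6860, 4179, 843 bp

Circular molecule, 3 cuts → 3 fragments:
  6819 − 2640 = 4179 bp
  7662 − 6819 = 843 bp
  wrap: 11882 − 7662 + 2640 = 6860 bp
Sorted largest to smallest: 6860, 4179, 843 bp.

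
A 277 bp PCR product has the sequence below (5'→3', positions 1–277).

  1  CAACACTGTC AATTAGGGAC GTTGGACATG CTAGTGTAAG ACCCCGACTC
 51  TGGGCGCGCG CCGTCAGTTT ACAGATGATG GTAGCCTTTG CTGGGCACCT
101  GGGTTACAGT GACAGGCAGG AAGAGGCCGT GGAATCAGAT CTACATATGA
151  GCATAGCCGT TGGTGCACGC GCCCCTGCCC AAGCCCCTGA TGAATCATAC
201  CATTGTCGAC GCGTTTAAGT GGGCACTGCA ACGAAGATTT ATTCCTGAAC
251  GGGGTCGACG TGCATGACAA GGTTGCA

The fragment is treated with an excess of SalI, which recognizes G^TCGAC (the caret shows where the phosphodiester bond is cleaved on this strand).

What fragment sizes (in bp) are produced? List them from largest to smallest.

SalI sites (GTCGAC) start at positions 205, 254.
SalI cuts after the first base of each site, so after positions 205, 254.
Linear molecule, 2 cuts → 3 fragments:
  1–205 → 205 bp
  206–254 → 49 bp
  255–277 → 23 bp
Sorted largest to smallest: 205, 49, 23 bp.

205, 49, 23 bp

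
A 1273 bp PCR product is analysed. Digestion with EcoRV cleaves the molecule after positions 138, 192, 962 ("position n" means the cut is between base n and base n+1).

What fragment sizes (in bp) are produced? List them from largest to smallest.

Linear molecule, 3 cuts → 4 fragments:
  138 − 0 = 138 bp
  192 − 138 = 54 bp
  962 − 192 = 770 bp
  1273 − 962 = 311 bp
Sorted largest to smallest: 770, 311, 138, 54 bp.

770, 311, 138, 54 bp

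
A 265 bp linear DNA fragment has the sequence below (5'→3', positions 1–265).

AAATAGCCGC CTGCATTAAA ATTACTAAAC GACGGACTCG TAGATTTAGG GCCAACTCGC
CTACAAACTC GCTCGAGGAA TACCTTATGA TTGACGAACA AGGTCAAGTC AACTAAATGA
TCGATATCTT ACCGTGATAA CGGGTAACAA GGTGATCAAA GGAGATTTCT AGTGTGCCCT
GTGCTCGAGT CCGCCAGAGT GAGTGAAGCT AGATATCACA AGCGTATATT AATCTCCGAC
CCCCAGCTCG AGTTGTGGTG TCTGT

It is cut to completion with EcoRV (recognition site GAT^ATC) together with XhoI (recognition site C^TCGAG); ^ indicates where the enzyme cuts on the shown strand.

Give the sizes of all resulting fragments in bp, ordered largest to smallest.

72, 59, 53, 33, 30, 18 bp

EcoRV sites (GATATC) start at positions 123, 212.
EcoRV cuts after base 3 of each site, so after positions 125, 214.
XhoI sites (CTCGAG) start at positions 72, 184, 247.
XhoI cuts after the first base of each site, so after positions 72, 184, 247.
Combined cut positions: 72, 125, 184, 214, 247.
Linear molecule, 5 cuts → 6 fragments:
  1–72 → 72 bp
  73–125 → 53 bp
  126–184 → 59 bp
  185–214 → 30 bp
  215–247 → 33 bp
  248–265 → 18 bp
Sorted largest to smallest: 72, 59, 53, 33, 30, 18 bp.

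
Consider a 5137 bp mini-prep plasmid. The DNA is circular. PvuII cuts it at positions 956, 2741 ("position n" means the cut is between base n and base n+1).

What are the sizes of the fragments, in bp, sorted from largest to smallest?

3352, 1785 bp

Circular molecule, 2 cuts → 2 fragments:
  2741 − 956 = 1785 bp
  wrap: 5137 − 2741 + 956 = 3352 bp
Sorted largest to smallest: 3352, 1785 bp.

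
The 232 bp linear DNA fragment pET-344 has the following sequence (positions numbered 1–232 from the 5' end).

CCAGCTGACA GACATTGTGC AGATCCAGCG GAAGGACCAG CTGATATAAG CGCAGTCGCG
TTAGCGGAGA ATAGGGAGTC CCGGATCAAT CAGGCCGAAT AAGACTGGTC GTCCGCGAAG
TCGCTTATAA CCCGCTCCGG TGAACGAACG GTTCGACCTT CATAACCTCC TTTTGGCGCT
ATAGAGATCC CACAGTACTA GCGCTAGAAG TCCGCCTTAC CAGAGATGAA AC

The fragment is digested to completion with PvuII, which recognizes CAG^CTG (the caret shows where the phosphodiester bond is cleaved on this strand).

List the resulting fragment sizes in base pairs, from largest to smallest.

192, 36, 4 bp

PvuII sites (CAGCTG) start at positions 2, 38.
PvuII cuts after base 3 of each site, so after positions 4, 40.
Linear molecule, 2 cuts → 3 fragments:
  1–4 → 4 bp
  5–40 → 36 bp
  41–232 → 192 bp
Sorted largest to smallest: 192, 36, 4 bp.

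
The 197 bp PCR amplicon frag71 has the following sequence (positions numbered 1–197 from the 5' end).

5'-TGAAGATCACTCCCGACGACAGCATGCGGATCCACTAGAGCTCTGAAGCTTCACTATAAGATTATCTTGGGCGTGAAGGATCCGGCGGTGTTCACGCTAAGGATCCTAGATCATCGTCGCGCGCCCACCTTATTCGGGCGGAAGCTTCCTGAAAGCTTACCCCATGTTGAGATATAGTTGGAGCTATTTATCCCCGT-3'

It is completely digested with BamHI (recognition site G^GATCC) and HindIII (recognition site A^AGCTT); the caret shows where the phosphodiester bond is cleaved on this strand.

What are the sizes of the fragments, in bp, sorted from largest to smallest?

BamHI sites (GGATCC) start at positions 28, 78, 101.
BamHI cuts after the first base of each site, so after positions 28, 78, 101.
HindIII sites (AAGCTT) start at positions 46, 142, 153.
HindIII cuts after the first base of each site, so after positions 46, 142, 153.
Combined cut positions: 28, 46, 78, 101, 142, 153.
Linear molecule, 6 cuts → 7 fragments:
  1–28 → 28 bp
  29–46 → 18 bp
  47–78 → 32 bp
  79–101 → 23 bp
  102–142 → 41 bp
  143–153 → 11 bp
  154–197 → 44 bp
Sorted largest to smallest: 44, 41, 32, 28, 23, 18, 11 bp.

44, 41, 32, 28, 23, 18, 11 bp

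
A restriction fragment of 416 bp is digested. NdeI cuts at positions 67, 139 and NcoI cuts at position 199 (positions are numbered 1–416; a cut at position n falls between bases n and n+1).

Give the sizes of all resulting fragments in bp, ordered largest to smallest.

Combined cut positions (sorted): 67, 139, 199.
Linear molecule, 3 cuts → 4 fragments:
  67 − 0 = 67 bp
  139 − 67 = 72 bp
  199 − 139 = 60 bp
  416 − 199 = 217 bp
Sorted largest to smallest: 217, 72, 67, 60 bp.

217, 72, 67, 60 bp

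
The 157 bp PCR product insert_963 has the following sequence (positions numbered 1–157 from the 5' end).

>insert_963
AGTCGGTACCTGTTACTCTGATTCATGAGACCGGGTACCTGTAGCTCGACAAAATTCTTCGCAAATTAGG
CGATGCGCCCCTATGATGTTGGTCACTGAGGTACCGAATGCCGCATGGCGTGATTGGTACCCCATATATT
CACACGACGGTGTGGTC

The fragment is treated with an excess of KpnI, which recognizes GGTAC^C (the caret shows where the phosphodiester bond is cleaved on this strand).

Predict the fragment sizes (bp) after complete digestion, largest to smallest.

66, 29, 27, 26, 9 bp

KpnI sites (GGTACC) start at positions 5, 34, 100, 126.
KpnI cuts after base 5 of each site (before the last base), so after positions 9, 38, 104, 130.
Linear molecule, 4 cuts → 5 fragments:
  1–9 → 9 bp
  10–38 → 29 bp
  39–104 → 66 bp
  105–130 → 26 bp
  131–157 → 27 bp
Sorted largest to smallest: 66, 29, 27, 26, 9 bp.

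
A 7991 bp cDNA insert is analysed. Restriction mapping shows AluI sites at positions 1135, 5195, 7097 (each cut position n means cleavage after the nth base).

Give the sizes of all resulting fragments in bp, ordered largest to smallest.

Linear molecule, 3 cuts → 4 fragments:
  1135 − 0 = 1135 bp
  5195 − 1135 = 4060 bp
  7097 − 5195 = 1902 bp
  7991 − 7097 = 894 bp
Sorted largest to smallest: 4060, 1902, 1135, 894 bp.

4060, 1902, 1135, 894 bp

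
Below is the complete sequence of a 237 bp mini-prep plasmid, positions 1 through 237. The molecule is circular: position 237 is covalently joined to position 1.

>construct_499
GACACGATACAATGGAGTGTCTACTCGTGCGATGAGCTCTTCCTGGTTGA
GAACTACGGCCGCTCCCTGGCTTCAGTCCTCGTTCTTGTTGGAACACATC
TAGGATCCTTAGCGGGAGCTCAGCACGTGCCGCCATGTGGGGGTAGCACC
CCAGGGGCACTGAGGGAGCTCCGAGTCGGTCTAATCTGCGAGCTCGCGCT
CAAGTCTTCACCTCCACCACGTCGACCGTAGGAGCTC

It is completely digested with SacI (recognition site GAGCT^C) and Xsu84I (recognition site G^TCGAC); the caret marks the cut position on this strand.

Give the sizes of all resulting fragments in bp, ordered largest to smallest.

SacI sites (GAGCTC) start at positions 34, 116, 166, 190, 232.
SacI cuts after base 5 of each site (before the last base), so after positions 38, 120, 170, 194, 236.
The Xsu84I site (GTCGAC) starts at position 221.
Xsu84I cuts after the first base of each site, so after position 221.
Combined cut positions: 38, 120, 170, 194, 221, 236.
Circular molecule, 6 cuts → 6 fragments:
  39–120 → 82 bp
  121–170 → 50 bp
  171–194 → 24 bp
  195–221 → 27 bp
  222–236 → 15 bp
  237–237 then 1–38 → 1 + 38 = 39 bp
Sorted largest to smallest: 82, 50, 39, 27, 24, 15 bp.

82, 50, 39, 27, 24, 15 bp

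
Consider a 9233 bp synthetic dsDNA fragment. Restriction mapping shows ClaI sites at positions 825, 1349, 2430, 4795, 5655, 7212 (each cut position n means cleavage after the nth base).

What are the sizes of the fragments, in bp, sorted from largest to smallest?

2365, 2021, 1557, 1081, 860, 825, 524 bp

Linear molecule, 6 cuts → 7 fragments:
  825 − 0 = 825 bp
  1349 − 825 = 524 bp
  2430 − 1349 = 1081 bp
  4795 − 2430 = 2365 bp
  5655 − 4795 = 860 bp
  7212 − 5655 = 1557 bp
  9233 − 7212 = 2021 bp
Sorted largest to smallest: 2365, 2021, 1557, 1081, 860, 825, 524 bp.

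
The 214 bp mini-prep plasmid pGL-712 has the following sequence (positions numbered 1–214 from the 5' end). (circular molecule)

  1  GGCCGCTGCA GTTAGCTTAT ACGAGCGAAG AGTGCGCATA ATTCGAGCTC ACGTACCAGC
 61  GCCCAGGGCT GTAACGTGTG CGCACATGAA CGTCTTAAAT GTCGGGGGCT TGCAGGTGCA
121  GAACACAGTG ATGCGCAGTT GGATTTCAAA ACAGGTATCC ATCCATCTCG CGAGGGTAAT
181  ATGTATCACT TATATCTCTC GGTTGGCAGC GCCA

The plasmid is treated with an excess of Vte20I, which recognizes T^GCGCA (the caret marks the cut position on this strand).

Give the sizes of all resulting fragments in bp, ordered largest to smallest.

Vte20I sites (TGCGCA) start at positions 33, 79, 132.
Vte20I cuts after the first base of each site, so after positions 33, 79, 132.
Circular molecule, 3 cuts → 3 fragments:
  34–79 → 46 bp
  80–132 → 53 bp
  133–214 then 1–33 → 82 + 33 = 115 bp
Sorted largest to smallest: 115, 53, 46 bp.

115, 53, 46 bp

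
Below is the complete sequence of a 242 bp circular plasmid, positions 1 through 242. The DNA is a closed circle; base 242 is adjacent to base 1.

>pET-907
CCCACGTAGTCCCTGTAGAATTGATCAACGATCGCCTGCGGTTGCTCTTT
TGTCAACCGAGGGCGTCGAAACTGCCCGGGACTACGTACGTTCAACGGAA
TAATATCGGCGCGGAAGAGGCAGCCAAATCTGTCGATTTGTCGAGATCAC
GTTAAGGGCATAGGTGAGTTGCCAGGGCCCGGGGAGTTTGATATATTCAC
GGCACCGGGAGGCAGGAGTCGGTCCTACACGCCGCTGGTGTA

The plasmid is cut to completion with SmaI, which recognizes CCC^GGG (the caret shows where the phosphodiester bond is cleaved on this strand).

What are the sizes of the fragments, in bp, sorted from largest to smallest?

SmaI sites (CCCGGG) start at positions 75, 178.
SmaI cuts after base 3 of each site, so after positions 77, 180.
Circular molecule, 2 cuts → 2 fragments:
  78–180 → 103 bp
  181–242 then 1–77 → 62 + 77 = 139 bp
Sorted largest to smallest: 139, 103 bp.

139, 103 bp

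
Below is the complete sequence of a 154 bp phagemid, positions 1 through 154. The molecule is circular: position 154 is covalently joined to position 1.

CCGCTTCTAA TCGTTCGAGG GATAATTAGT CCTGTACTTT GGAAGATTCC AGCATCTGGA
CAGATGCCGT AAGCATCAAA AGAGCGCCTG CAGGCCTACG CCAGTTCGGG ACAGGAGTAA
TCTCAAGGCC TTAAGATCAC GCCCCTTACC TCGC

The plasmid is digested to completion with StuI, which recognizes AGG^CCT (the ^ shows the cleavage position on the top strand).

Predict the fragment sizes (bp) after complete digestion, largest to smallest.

120, 34 bp

StuI sites (AGGCCT) start at positions 92, 126.
StuI cuts after base 3 of each site, so after positions 94, 128.
Circular molecule, 2 cuts → 2 fragments:
  95–128 → 34 bp
  129–154 then 1–94 → 26 + 94 = 120 bp
Sorted largest to smallest: 120, 34 bp.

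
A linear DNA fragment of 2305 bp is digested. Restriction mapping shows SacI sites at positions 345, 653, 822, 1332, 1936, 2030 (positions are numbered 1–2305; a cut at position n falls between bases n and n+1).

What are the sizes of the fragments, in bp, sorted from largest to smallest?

604, 510, 345, 308, 275, 169, 94 bp

Linear molecule, 6 cuts → 7 fragments:
  345 − 0 = 345 bp
  653 − 345 = 308 bp
  822 − 653 = 169 bp
  1332 − 822 = 510 bp
  1936 − 1332 = 604 bp
  2030 − 1936 = 94 bp
  2305 − 2030 = 275 bp
Sorted largest to smallest: 604, 510, 345, 308, 275, 169, 94 bp.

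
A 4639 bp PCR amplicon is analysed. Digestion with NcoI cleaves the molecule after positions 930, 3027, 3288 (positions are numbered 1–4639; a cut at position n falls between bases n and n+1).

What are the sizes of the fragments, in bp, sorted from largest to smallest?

Linear molecule, 3 cuts → 4 fragments:
  930 − 0 = 930 bp
  3027 − 930 = 2097 bp
  3288 − 3027 = 261 bp
  4639 − 3288 = 1351 bp
Sorted largest to smallest: 2097, 1351, 930, 261 bp.

2097, 1351, 930, 261 bp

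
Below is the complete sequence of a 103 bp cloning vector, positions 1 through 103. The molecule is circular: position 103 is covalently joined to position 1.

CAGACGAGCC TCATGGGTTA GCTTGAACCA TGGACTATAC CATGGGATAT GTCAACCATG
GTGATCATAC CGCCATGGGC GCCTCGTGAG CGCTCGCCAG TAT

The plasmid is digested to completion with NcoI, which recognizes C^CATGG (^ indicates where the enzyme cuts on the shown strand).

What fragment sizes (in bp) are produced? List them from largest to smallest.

58, 17, 16, 12 bp

NcoI sites (CCATGG) start at positions 28, 40, 56, 73.
NcoI cuts after the first base of each site, so after positions 28, 40, 56, 73.
Circular molecule, 4 cuts → 4 fragments:
  29–40 → 12 bp
  41–56 → 16 bp
  57–73 → 17 bp
  74–103 then 1–28 → 30 + 28 = 58 bp
Sorted largest to smallest: 58, 17, 16, 12 bp.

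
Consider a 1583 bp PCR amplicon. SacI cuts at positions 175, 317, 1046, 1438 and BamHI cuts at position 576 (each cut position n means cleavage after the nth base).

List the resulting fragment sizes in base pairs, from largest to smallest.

470, 392, 259, 175, 145, 142 bp

Combined cut positions (sorted): 175, 317, 576, 1046, 1438.
Linear molecule, 5 cuts → 6 fragments:
  175 − 0 = 175 bp
  317 − 175 = 142 bp
  576 − 317 = 259 bp
  1046 − 576 = 470 bp
  1438 − 1046 = 392 bp
  1583 − 1438 = 145 bp
Sorted largest to smallest: 470, 392, 259, 175, 145, 142 bp.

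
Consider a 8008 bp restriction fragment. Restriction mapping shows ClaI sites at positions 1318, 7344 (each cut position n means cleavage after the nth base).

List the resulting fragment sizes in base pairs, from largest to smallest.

Linear molecule, 2 cuts → 3 fragments:
  1318 − 0 = 1318 bp
  7344 − 1318 = 6026 bp
  8008 − 7344 = 664 bp
Sorted largest to smallest: 6026, 1318, 664 bp.

6026, 1318, 664 bp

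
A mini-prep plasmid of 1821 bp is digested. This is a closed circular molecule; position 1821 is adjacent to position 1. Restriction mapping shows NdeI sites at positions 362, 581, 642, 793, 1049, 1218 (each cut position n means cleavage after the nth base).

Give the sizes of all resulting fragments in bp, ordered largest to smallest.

965, 256, 219, 169, 151, 61 bp

Circular molecule, 6 cuts → 6 fragments:
  581 − 362 = 219 bp
  642 − 581 = 61 bp
  793 − 642 = 151 bp
  1049 − 793 = 256 bp
  1218 − 1049 = 169 bp
  wrap: 1821 − 1218 + 362 = 965 bp
Sorted largest to smallest: 965, 256, 219, 169, 151, 61 bp.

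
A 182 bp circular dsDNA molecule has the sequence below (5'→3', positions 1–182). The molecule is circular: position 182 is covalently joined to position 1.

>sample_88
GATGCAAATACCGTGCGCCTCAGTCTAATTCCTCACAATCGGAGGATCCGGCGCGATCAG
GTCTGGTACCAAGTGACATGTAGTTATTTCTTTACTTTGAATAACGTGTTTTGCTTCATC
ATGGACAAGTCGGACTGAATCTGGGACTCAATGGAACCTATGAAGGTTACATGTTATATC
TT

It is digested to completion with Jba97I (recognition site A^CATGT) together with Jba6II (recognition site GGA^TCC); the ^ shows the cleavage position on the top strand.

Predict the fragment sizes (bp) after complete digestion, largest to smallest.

93, 59, 30 bp

Jba97I sites (ACATGT) start at positions 76, 169.
Jba97I cuts after the first base of each site, so after positions 76, 169.
The Jba6II site (GGATCC) starts at position 44.
Jba6II cuts after base 3 of each site, so after position 46.
Combined cut positions: 46, 76, 169.
Circular molecule, 3 cuts → 3 fragments:
  47–76 → 30 bp
  77–169 → 93 bp
  170–182 then 1–46 → 13 + 46 = 59 bp
Sorted largest to smallest: 93, 59, 30 bp.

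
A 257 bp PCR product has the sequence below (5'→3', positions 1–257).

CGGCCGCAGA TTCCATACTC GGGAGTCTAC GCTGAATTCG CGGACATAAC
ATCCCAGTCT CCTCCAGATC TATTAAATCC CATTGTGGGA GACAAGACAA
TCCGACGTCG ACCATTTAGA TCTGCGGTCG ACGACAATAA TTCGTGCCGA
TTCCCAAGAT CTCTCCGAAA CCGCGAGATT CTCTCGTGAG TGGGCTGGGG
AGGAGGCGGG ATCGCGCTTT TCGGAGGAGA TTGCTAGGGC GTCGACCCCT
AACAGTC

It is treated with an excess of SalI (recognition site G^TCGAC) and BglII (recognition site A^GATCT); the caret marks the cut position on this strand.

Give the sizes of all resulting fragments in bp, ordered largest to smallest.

SalI sites (GTCGAC) start at positions 107, 127, 241.
SalI cuts after the first base of each site, so after positions 107, 127, 241.
BglII sites (AGATCT) start at positions 66, 118, 157.
BglII cuts after the first base of each site, so after positions 66, 118, 157.
Combined cut positions: 66, 107, 118, 127, 157, 241.
Linear molecule, 6 cuts → 7 fragments:
  1–66 → 66 bp
  67–107 → 41 bp
  108–118 → 11 bp
  119–127 → 9 bp
  128–157 → 30 bp
  158–241 → 84 bp
  242–257 → 16 bp
Sorted largest to smallest: 84, 66, 41, 30, 16, 11, 9 bp.

84, 66, 41, 30, 16, 11, 9 bp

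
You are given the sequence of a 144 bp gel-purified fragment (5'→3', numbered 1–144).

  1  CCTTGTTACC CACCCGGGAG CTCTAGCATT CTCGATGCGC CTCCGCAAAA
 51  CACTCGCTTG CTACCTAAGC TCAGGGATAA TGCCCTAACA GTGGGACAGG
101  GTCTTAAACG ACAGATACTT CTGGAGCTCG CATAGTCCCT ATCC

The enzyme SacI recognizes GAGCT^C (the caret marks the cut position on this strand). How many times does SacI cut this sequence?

GAGCTC occurs starting at positions 18, 124.
SacI cuts at 2 sites.

2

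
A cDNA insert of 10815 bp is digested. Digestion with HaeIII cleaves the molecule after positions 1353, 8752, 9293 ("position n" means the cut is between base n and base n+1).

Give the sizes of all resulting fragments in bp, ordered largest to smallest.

7399, 1522, 1353, 541 bp

Linear molecule, 3 cuts → 4 fragments:
  1353 − 0 = 1353 bp
  8752 − 1353 = 7399 bp
  9293 − 8752 = 541 bp
  10815 − 9293 = 1522 bp
Sorted largest to smallest: 7399, 1522, 1353, 541 bp.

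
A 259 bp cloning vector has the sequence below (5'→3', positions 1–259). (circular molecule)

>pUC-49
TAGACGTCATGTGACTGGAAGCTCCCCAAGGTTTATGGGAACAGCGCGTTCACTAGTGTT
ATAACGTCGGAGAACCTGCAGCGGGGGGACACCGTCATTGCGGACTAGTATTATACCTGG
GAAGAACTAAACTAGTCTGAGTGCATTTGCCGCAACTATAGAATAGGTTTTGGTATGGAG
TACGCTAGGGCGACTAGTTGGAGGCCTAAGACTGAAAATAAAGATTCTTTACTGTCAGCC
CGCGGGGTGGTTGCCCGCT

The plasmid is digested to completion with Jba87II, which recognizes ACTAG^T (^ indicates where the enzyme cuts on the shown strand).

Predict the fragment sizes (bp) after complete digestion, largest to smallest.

118, 62, 52, 27 bp

Jba87II sites (ACTAGT) start at positions 52, 104, 131, 193.
Jba87II cuts after base 5 of each site (before the last base), so after positions 56, 108, 135, 197.
Circular molecule, 4 cuts → 4 fragments:
  57–108 → 52 bp
  109–135 → 27 bp
  136–197 → 62 bp
  198–259 then 1–56 → 62 + 56 = 118 bp
Sorted largest to smallest: 118, 62, 52, 27 bp.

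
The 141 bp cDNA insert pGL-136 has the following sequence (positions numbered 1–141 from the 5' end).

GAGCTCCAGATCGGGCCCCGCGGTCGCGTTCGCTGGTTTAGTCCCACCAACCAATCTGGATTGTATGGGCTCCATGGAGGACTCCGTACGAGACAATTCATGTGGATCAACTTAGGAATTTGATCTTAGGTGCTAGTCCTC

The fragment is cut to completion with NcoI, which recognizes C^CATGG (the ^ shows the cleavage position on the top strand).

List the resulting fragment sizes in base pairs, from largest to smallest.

The NcoI site (CCATGG) starts at position 72.
NcoI cuts after the first base of each site, so after position 72.
Linear molecule, 1 cut → 2 fragments:
  1–72 → 72 bp
  73–141 → 69 bp
Sorted largest to smallest: 72, 69 bp.

72, 69 bp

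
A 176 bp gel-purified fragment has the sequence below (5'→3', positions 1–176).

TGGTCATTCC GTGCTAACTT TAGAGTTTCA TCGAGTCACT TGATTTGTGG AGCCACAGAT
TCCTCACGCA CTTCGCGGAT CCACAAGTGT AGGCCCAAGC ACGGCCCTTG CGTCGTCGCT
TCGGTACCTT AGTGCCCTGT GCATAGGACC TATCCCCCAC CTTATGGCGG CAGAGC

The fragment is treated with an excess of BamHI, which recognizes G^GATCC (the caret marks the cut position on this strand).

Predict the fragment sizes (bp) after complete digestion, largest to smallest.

99, 77 bp

The BamHI site (GGATCC) starts at position 77.
BamHI cuts after the first base of each site, so after position 77.
Linear molecule, 1 cut → 2 fragments:
  1–77 → 77 bp
  78–176 → 99 bp
Sorted largest to smallest: 99, 77 bp.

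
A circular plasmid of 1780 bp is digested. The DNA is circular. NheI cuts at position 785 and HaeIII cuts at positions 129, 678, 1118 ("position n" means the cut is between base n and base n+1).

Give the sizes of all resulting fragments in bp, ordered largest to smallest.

791, 549, 333, 107 bp

Combined cut positions (sorted): 129, 678, 785, 1118.
Circular molecule, 4 cuts → 4 fragments:
  678 − 129 = 549 bp
  785 − 678 = 107 bp
  1118 − 785 = 333 bp
  wrap: 1780 − 1118 + 129 = 791 bp
Sorted largest to smallest: 791, 549, 333, 107 bp.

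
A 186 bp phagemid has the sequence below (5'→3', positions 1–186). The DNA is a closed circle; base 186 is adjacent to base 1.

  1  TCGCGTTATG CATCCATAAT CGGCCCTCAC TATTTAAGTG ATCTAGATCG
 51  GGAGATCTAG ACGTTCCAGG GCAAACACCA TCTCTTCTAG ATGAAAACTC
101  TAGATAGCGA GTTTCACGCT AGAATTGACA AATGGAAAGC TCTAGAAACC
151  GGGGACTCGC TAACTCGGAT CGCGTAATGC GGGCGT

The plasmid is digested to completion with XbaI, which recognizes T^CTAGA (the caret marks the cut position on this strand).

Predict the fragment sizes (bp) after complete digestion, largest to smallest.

XbaI sites (TCTAGA) start at positions 42, 56, 86, 99, 141.
XbaI cuts after the first base of each site, so after positions 42, 56, 86, 99, 141.
Circular molecule, 5 cuts → 5 fragments:
  43–56 → 14 bp
  57–86 → 30 bp
  87–99 → 13 bp
  100–141 → 42 bp
  142–186 then 1–42 → 45 + 42 = 87 bp
Sorted largest to smallest: 87, 42, 30, 14, 13 bp.

87, 42, 30, 14, 13 bp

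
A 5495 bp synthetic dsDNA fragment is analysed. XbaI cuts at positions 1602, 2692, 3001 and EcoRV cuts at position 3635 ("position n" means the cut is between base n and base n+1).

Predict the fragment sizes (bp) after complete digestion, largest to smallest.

1860, 1602, 1090, 634, 309 bp

Combined cut positions (sorted): 1602, 2692, 3001, 3635.
Linear molecule, 4 cuts → 5 fragments:
  1602 − 0 = 1602 bp
  2692 − 1602 = 1090 bp
  3001 − 2692 = 309 bp
  3635 − 3001 = 634 bp
  5495 − 3635 = 1860 bp
Sorted largest to smallest: 1860, 1602, 1090, 634, 309 bp.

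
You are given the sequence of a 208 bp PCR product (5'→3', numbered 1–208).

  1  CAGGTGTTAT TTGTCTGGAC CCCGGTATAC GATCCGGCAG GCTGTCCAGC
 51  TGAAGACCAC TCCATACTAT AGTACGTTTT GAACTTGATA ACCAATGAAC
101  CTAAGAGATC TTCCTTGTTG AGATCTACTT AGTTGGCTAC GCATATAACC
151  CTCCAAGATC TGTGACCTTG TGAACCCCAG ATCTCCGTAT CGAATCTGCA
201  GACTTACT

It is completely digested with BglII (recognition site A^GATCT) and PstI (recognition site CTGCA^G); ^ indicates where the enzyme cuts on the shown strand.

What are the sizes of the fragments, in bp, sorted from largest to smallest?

106, 35, 23, 21, 15, 8 bp

BglII sites (AGATCT) start at positions 106, 121, 156, 179.
BglII cuts after the first base of each site, so after positions 106, 121, 156, 179.
The PstI site (CTGCAG) starts at position 196.
PstI cuts after base 5 of each site (before the last base), so after position 200.
Combined cut positions: 106, 121, 156, 179, 200.
Linear molecule, 5 cuts → 6 fragments:
  1–106 → 106 bp
  107–121 → 15 bp
  122–156 → 35 bp
  157–179 → 23 bp
  180–200 → 21 bp
  201–208 → 8 bp
Sorted largest to smallest: 106, 35, 23, 21, 15, 8 bp.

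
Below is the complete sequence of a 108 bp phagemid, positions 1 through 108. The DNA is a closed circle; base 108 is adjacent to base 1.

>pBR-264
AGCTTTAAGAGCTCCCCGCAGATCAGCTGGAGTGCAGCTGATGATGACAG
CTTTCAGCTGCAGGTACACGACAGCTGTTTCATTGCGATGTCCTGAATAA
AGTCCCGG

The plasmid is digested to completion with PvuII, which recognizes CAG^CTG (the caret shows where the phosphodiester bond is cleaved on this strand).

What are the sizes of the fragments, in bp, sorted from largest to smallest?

60, 20, 17, 11 bp

PvuII sites (CAGCTG) start at positions 24, 35, 55, 72.
PvuII cuts after base 3 of each site, so after positions 26, 37, 57, 74.
Circular molecule, 4 cuts → 4 fragments:
  27–37 → 11 bp
  38–57 → 20 bp
  58–74 → 17 bp
  75–108 then 1–26 → 34 + 26 = 60 bp
Sorted largest to smallest: 60, 20, 17, 11 bp.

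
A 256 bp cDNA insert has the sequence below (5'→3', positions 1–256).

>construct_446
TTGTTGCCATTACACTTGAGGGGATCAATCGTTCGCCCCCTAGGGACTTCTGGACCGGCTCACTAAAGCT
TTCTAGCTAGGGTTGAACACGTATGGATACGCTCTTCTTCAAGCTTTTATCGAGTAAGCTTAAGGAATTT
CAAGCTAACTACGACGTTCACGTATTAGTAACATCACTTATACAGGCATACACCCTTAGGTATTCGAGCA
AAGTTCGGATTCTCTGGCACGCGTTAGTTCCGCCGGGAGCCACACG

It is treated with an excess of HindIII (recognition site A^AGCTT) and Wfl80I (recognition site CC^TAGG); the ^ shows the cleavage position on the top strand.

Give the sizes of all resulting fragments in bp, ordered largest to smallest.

130, 45, 40, 26, 15 bp

HindIII sites (AAGCTT) start at positions 66, 111, 126.
HindIII cuts after the first base of each site, so after positions 66, 111, 126.
The Wfl80I site (CCTAGG) starts at position 39.
Wfl80I cuts after base 2 of each site, so after position 40.
Combined cut positions: 40, 66, 111, 126.
Linear molecule, 4 cuts → 5 fragments:
  1–40 → 40 bp
  41–66 → 26 bp
  67–111 → 45 bp
  112–126 → 15 bp
  127–256 → 130 bp
Sorted largest to smallest: 130, 45, 40, 26, 15 bp.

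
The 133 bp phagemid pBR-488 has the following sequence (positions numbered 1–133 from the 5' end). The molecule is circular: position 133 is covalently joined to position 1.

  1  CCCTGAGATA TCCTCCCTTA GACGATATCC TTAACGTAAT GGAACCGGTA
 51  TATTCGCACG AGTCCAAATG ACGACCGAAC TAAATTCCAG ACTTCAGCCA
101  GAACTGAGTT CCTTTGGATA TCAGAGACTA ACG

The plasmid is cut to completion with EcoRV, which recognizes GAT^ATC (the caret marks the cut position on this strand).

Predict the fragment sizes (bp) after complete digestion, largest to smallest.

EcoRV sites (GATATC) start at positions 7, 24, 117.
EcoRV cuts after base 3 of each site, so after positions 9, 26, 119.
Circular molecule, 3 cuts → 3 fragments:
  10–26 → 17 bp
  27–119 → 93 bp
  120–133 then 1–9 → 14 + 9 = 23 bp
Sorted largest to smallest: 93, 23, 17 bp.

93, 23, 17 bp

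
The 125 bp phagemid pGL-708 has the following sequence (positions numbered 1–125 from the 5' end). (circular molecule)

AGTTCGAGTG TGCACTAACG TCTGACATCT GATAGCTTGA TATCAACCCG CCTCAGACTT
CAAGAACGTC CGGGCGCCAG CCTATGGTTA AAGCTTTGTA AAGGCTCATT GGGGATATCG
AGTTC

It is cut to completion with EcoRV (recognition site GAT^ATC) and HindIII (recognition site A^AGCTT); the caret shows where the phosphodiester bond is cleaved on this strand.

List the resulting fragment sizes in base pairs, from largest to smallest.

50, 50, 25 bp

EcoRV sites (GATATC) start at positions 39, 114.
EcoRV cuts after base 3 of each site, so after positions 41, 116.
The HindIII site (AAGCTT) starts at position 91.
HindIII cuts after the first base of each site, so after position 91.
Combined cut positions: 41, 91, 116.
Circular molecule, 3 cuts → 3 fragments:
  42–91 → 50 bp
  92–116 → 25 bp
  117–125 then 1–41 → 9 + 41 = 50 bp
Sorted largest to smallest: 50, 50, 25 bp.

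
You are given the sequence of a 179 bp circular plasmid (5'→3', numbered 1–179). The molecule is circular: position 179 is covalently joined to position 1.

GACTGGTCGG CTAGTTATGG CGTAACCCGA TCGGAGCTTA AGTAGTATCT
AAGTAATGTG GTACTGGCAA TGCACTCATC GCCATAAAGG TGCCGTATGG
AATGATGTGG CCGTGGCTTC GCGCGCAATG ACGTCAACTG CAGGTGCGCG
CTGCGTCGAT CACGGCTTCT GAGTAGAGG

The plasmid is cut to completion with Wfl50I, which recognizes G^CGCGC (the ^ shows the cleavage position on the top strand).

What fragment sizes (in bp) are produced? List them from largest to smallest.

Wfl50I sites (GCGCGC) start at positions 121, 146.
Wfl50I cuts after the first base of each site, so after positions 121, 146.
Circular molecule, 2 cuts → 2 fragments:
  122–146 → 25 bp
  147–179 then 1–121 → 33 + 121 = 154 bp
Sorted largest to smallest: 154, 25 bp.

154, 25 bp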